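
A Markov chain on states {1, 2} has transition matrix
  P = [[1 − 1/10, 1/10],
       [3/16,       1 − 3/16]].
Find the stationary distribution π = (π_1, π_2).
π_1 = 15/23, π_2 = 8/23

Solve πP = π with π_1 + π_2 = 1. From πP = π: π_1 · (1 − 1/10) + π_2 · 3/16 = π_1 ⇒ π_2 · 3/16 = π_1 · 1/10 ⇒ π_2/π_1 = (1/10)/(3/16) = 8/15. Together with π_1 + π_2 = 1:
  π_1 = (3/16)/(1/10 + 3/16) = (3/16)/(23/80) = 15/23,
  π_2 = (1/10)/(1/10 + 3/16) = (1/10)/(23/80) = 8/23.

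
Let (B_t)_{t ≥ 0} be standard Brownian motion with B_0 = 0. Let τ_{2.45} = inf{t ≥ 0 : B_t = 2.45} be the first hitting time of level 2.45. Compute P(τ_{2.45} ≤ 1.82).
P(τ_{2.45} ≤ 1.82) = 2(1 − Φ(2.45/√1.82)) = 2(1 − Φ(1.8161)) ≈ 0.0694

By the reflection principle for standard BM, P(τ_b ≤ t) = 2 · P(B_t ≥ b). Since B_t ~ N(0, t), P(B_t ≥ 2.45) = 1 − Φ(2.45/√t) = 1 − Φ(2.45/√1.82) = 1 − Φ(1.8161) ≈ 0.03468. Doubling: P(τ_{2.45} ≤ 1.82) ≈ 2 · 0.03468 = 0.06936 ≈ 0.0694.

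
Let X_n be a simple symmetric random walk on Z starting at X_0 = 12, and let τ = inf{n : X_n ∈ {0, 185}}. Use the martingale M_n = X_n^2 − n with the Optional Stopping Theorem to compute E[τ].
E[τ] = 2076

M_n = X_n^2 − n is a martingale (since E[X_{n+1}^2 | F_n] = X_n^2 + 1). By OST (τ has finite mean in a bounded region), E[M_τ] = E[M_0] = X_0^2 − 0 = 12^2 = 144. Also E[M_τ] = E[X_τ^2] − E[τ]. The walk exits at 0 or 185, with P(hit 185 first) = 12/185, so E[X_τ^2] = 185^2 · 12/185 + 0 = 2220. Thus E[τ] = E[X_τ^2] − E[M_τ] = 2220 − 144 = 2076 = 12(185 − 12) = 2076.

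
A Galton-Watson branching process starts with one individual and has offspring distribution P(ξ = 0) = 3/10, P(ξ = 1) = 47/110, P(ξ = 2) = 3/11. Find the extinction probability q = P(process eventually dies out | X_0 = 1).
q = 1

Mean offspring μ = 0·3/10 + 1·47/110 + 2·3/11 = 107/110 ≤ 1. For μ ≤ 1 with offspring not concentrated at 1, the Galton-Watson process goes extinct almost surely, so q = 1.
(Algebraic check: The pgf is f(s) = 3/10 + 47/110·s + 3/11·s². The extinction probability q is the smallest fixed point of f in [0, 1]. Setting s = f(s):
  3/11·s² + (47/110 − 1)·s + 3/10 = 0
  3/11·s² − (3/10 + 3/11)·s + 3/10 = 0
which factors as (s − 1)·(3/11·s − 3/10) = 0, giving roots s = 1 and s = (3/10)/(3/11) = 11/10. Since 11/10 ≥ 1, the smallest root in [0, 1] is s = 1.)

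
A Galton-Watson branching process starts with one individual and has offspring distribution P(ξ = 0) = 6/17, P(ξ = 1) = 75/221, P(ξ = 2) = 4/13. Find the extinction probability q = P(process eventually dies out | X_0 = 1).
q = 1

Mean offspring μ = 0·6/17 + 1·75/221 + 2·4/13 = 211/221 ≤ 1. For μ ≤ 1 with offspring not concentrated at 1, the Galton-Watson process goes extinct almost surely, so q = 1.
(Algebraic check: The pgf is f(s) = 6/17 + 75/221·s + 4/13·s². The extinction probability q is the smallest fixed point of f in [0, 1]. Setting s = f(s):
  4/13·s² + (75/221 − 1)·s + 6/17 = 0
  4/13·s² − (6/17 + 4/13)·s + 6/17 = 0
which factors as (s − 1)·(4/13·s − 6/17) = 0, giving roots s = 1 and s = (6/17)/(4/13) = 39/34. Since 39/34 ≥ 1, the smallest root in [0, 1] is s = 1.)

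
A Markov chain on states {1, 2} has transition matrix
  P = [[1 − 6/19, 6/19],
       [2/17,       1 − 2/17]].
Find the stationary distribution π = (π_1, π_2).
π_1 = 19/70, π_2 = 51/70

Solve πP = π with π_1 + π_2 = 1. From πP = π: π_1 · (1 − 6/19) + π_2 · 2/17 = π_1 ⇒ π_2 · 2/17 = π_1 · 6/19 ⇒ π_2/π_1 = (6/19)/(2/17) = 51/19. Together with π_1 + π_2 = 1:
  π_1 = (2/17)/(6/19 + 2/17) = (2/17)/(140/323) = 19/70,
  π_2 = (6/19)/(6/19 + 2/17) = (6/19)/(140/323) = 51/70.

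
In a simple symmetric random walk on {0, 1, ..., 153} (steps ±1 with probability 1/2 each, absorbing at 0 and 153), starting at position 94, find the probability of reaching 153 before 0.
P(hit 153 before 0) = 94/153

Let u_k = P(hit 153 before 0 | start at k). Then u_0 = 0, u_153 = 1, and u_k = u_{k-1}/2 + u_{k+1}/2 for 1 ≤ k ≤ 152. This harmonic recurrence is solved by u_k = k/153, giving u_94 = 94/153.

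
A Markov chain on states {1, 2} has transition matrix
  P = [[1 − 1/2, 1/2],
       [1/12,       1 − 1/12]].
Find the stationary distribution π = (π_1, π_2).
π_1 = 1/7, π_2 = 6/7

Solve πP = π with π_1 + π_2 = 1. From πP = π: π_1 · (1 − 1/2) + π_2 · 1/12 = π_1 ⇒ π_2 · 1/12 = π_1 · 1/2 ⇒ π_2/π_1 = (1/2)/(1/12) = 6. Together with π_1 + π_2 = 1:
  π_1 = (1/12)/(1/2 + 1/12) = (1/12)/(7/12) = 1/7,
  π_2 = (1/2)/(1/2 + 1/12) = (1/2)/(7/12) = 6/7.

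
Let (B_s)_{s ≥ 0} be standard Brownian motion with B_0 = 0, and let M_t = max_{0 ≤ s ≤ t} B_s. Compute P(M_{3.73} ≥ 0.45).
P(M_{3.73} ≥ 0.45) = 2·P(B_{3.73} ≥ 0.45) = 2(1 − Φ(0.45/√3.73)) ≈ 0.8158

By the reflection principle for Brownian motion, P(M_t ≥ a) = 2 · P(B_t ≥ a) for a ≥ 0. Since B_t ~ N(0, t), P(B_t ≥ 0.45) = 1 − Φ(0.45/√t) = 1 − Φ(0.45/√3.73) = 1 − Φ(0.2330). So
  P(M_{3.73} ≥ 0.45) = 2(1 − Φ(0.2330)) ≈ 0.8158.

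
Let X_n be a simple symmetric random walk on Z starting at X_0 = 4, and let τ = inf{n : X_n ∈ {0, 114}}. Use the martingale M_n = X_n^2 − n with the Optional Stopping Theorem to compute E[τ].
E[τ] = 440

M_n = X_n^2 − n is a martingale (since E[X_{n+1}^2 | F_n] = X_n^2 + 1). By OST (τ has finite mean in a bounded region), E[M_τ] = E[M_0] = X_0^2 − 0 = 4^2 = 16. Also E[M_τ] = E[X_τ^2] − E[τ]. The walk exits at 0 or 114, with P(hit 114 first) = 4/114, so E[X_τ^2] = 114^2 · 4/114 + 0 = 456. Thus E[τ] = E[X_τ^2] − E[M_τ] = 456 − 16 = 440 = 4(114 − 4) = 440.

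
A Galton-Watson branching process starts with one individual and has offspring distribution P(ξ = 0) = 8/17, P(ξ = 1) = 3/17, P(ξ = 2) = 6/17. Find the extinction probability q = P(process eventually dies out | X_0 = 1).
q = 1

Mean offspring μ = 0·8/17 + 1·3/17 + 2·6/17 = 15/17 ≤ 1. For μ ≤ 1 with offspring not concentrated at 1, the Galton-Watson process goes extinct almost surely, so q = 1.
(Algebraic check: The pgf is f(s) = 8/17 + 3/17·s + 6/17·s². The extinction probability q is the smallest fixed point of f in [0, 1]. Setting s = f(s):
  6/17·s² + (3/17 − 1)·s + 8/17 = 0
  6/17·s² − (8/17 + 6/17)·s + 8/17 = 0
which factors as (s − 1)·(6/17·s − 8/17) = 0, giving roots s = 1 and s = (8/17)/(6/17) = 4/3. Since 4/3 ≥ 1, the smallest root in [0, 1] is s = 1.)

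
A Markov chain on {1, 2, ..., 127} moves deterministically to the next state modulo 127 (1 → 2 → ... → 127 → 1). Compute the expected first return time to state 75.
E[T_75 | X_0 = 75] = 127

The chain cycles deterministically, so starting at state 75 it returns in exactly 127 steps. Equivalently, the stationary distribution is uniform π_j = 1/127 for every state j, so by Kac's formula E[T_75] = 1/π_75 = 127.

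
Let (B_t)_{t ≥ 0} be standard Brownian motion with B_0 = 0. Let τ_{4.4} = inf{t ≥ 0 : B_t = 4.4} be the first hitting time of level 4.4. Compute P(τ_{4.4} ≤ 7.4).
P(τ_{4.4} ≤ 7.4) = 2(1 − Φ(4.4/√7.4)) = 2(1 − Φ(1.6175)) ≈ 0.1058

By the reflection principle for standard BM, P(τ_b ≤ t) = 2 · P(B_t ≥ b). Since B_t ~ N(0, t), P(B_t ≥ 4.4) = 1 − Φ(4.4/√t) = 1 − Φ(4.4/√7.4) = 1 − Φ(1.6175) ≈ 0.05289. Doubling: P(τ_{4.4} ≤ 7.4) ≈ 2 · 0.05289 = 0.10578 ≈ 0.1058.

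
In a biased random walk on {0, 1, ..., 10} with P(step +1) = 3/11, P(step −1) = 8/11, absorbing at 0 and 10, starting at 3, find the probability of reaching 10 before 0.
P(hit 10 before 0) = (1 − (8/3)^3) / (1 − (8/3)^10) = 212139/214736555

Let u_k denote P(reach 10 before 0 | start at k). Boundary: u_0 = 0, u_10 = 1. Recurrence: u_k = 3/11·u_{k+1} + 8/11·u_{k-1} for 1 ≤ k ≤ 9. Try u_k = A + B·r^k with r = q/p = (8/11)/(3/11) = 8/3. Substitution satisfies the recurrence; boundary conditions give:
  u_k = (1 − r^k) / (1 − r^N) = (1 − (8/3)^3) / (1 − (8/3)^10) = 212139/214736555.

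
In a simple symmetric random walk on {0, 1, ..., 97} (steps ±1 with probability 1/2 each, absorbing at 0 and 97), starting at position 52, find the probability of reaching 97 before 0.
P(hit 97 before 0) = 52/97

Let u_k = P(hit 97 before 0 | start at k). Then u_0 = 0, u_97 = 1, and u_k = u_{k-1}/2 + u_{k+1}/2 for 1 ≤ k ≤ 96. This harmonic recurrence is solved by u_k = k/97, giving u_52 = 52/97.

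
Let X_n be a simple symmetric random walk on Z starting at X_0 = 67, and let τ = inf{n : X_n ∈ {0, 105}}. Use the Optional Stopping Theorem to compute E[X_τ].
E[X_τ] = 67

X_n is a martingale and τ is a bounded-mean stopping time (indeed τ is finite a.s. with bounded expectation since the walk is in a bounded region). By the OST, E[X_τ] = E[X_0] = 67. Equivalently: E[X_τ] = 105 · P(hit 105 first) + 0 · P(hit 0 first) = 105 · (67/105) = 67.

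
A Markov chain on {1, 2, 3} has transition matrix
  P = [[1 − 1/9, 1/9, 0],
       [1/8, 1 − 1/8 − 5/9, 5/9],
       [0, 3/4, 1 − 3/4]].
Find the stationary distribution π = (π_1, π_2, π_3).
π = (243/619, 216/619, 160/619)

This is a birth-death chain on three states, which satisfies detailed balance: π_1 · P_{12} = π_2 · P_{21} and π_2 · P_{23} = π_3 · P_{32}.
From π_1 · 1/9 = π_2 · 1/8: π_2/π_1 = (1/9)/(1/8) = 8/9.
From π_2 · 5/9 = π_3 · 3/4: π_3/π_2 = (5/9)/(3/4) = 20/27.
Take π_1 proportional to 1; then unnormalized π = (1, 8/9, 160/243). Normalize by dividing by the sum 619/243:
  π = (243/619, 216/619, 160/619).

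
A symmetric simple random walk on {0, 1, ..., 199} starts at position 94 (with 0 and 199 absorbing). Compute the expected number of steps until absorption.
E[τ | X_0 = 94] = 9870

Let v_k = E[τ | X_0 = k]. Boundary: v_0 = v_199 = 0. Recurrence: v_k = 1 + (v_{k-1} + v_{k+1})/2 for 1 ≤ k ≤ 198. The particular solution to v_k − (v_{k-1} + v_{k+1})/2 = 1 is v_k = −k^2. Adding homogeneous solution A + B k and matching boundaries gives v_k = k (199 − k). Substituting k = 94: v_94 = 94 · 105 = 9870.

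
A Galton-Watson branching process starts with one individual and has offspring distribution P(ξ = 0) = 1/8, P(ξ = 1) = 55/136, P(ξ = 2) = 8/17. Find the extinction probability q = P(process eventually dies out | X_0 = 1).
q = 17/64

The pgf is f(s) = 1/8 + 55/136·s + 8/17·s². The extinction probability q is the smallest fixed point of f in [0, 1]. Setting s = f(s):
  8/17·s² + (55/136 − 1)·s + 1/8 = 0
  8/17·s² − (1/8 + 8/17)·s + 1/8 = 0
which factors as (s − 1)·(8/17·s − 1/8) = 0, giving roots s = 1 and s = (1/8)/(8/17) = 17/64.
Mean offspring μ = 55/136 + 2·8/17 = 183/136 > 1 (supercritical), so q < 1. The extinction probability is the smaller root: q = (1/8)/(8/17) = 17/64.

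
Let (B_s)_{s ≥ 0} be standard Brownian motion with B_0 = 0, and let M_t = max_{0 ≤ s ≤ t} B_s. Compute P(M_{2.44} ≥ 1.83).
P(M_{2.44} ≥ 1.83) = 2·P(B_{2.44} ≥ 1.83) = 2(1 − Φ(1.83/√2.44)) ≈ 0.2414

By the reflection principle for Brownian motion, P(M_t ≥ a) = 2 · P(B_t ≥ a) for a ≥ 0. Since B_t ~ N(0, t), P(B_t ≥ 1.83) = 1 − Φ(1.83/√t) = 1 − Φ(1.83/√2.44) = 1 − Φ(1.1715). So
  P(M_{2.44} ≥ 1.83) = 2(1 − Φ(1.1715)) ≈ 0.2414.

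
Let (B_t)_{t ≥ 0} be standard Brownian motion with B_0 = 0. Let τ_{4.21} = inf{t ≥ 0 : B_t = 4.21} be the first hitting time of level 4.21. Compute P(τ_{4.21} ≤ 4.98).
P(τ_{4.21} ≤ 4.98) = 2(1 − Φ(4.21/√4.98)) = 2(1 − Φ(1.8865)) ≈ 0.0592

By the reflection principle for standard BM, P(τ_b ≤ t) = 2 · P(B_t ≥ b). Since B_t ~ N(0, t), P(B_t ≥ 4.21) = 1 − Φ(4.21/√t) = 1 − Φ(4.21/√4.98) = 1 − Φ(1.8865) ≈ 0.02961. Doubling: P(τ_{4.21} ≤ 4.98) ≈ 2 · 0.02961 = 0.05922 ≈ 0.0592.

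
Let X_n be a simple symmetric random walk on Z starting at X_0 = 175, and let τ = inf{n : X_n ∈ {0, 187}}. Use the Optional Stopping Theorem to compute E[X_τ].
E[X_τ] = 175

X_n is a martingale and τ is a bounded-mean stopping time (indeed τ is finite a.s. with bounded expectation since the walk is in a bounded region). By the OST, E[X_τ] = E[X_0] = 175. Equivalently: E[X_τ] = 187 · P(hit 187 first) + 0 · P(hit 0 first) = 187 · (175/187) = 175.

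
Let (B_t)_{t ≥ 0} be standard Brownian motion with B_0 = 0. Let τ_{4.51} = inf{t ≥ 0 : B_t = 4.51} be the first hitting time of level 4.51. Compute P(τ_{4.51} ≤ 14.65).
P(τ_{4.51} ≤ 14.65) = 2(1 − Φ(4.51/√14.65)) = 2(1 − Φ(1.1783)) ≈ 0.2387

By the reflection principle for standard BM, P(τ_b ≤ t) = 2 · P(B_t ≥ b). Since B_t ~ N(0, t), P(B_t ≥ 4.51) = 1 − Φ(4.51/√t) = 1 − Φ(4.51/√14.65) = 1 − Φ(1.1783) ≈ 0.11934. Doubling: P(τ_{4.51} ≤ 14.65) ≈ 2 · 0.11934 = 0.23868 ≈ 0.2387.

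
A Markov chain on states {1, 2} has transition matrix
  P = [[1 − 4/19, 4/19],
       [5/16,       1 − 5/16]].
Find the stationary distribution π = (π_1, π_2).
π_1 = 95/159, π_2 = 64/159

Solve πP = π with π_1 + π_2 = 1. From πP = π: π_1 · (1 − 4/19) + π_2 · 5/16 = π_1 ⇒ π_2 · 5/16 = π_1 · 4/19 ⇒ π_2/π_1 = (4/19)/(5/16) = 64/95. Together with π_1 + π_2 = 1:
  π_1 = (5/16)/(4/19 + 5/16) = (5/16)/(159/304) = 95/159,
  π_2 = (4/19)/(4/19 + 5/16) = (4/19)/(159/304) = 64/159.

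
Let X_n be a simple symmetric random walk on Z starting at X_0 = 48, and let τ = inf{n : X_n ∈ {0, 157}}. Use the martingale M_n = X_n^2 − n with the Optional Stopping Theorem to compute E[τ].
E[τ] = 5232

M_n = X_n^2 − n is a martingale (since E[X_{n+1}^2 | F_n] = X_n^2 + 1). By OST (τ has finite mean in a bounded region), E[M_τ] = E[M_0] = X_0^2 − 0 = 48^2 = 2304. Also E[M_τ] = E[X_τ^2] − E[τ]. The walk exits at 0 or 157, with P(hit 157 first) = 48/157, so E[X_τ^2] = 157^2 · 48/157 + 0 = 7536. Thus E[τ] = E[X_τ^2] − E[M_τ] = 7536 − 2304 = 5232 = 48(157 − 48) = 5232.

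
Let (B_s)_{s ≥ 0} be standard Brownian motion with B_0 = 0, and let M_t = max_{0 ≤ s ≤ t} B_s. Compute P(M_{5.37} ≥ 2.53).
P(M_{5.37} ≥ 2.53) = 2·P(B_{5.37} ≥ 2.53) = 2(1 − Φ(2.53/√5.37)) ≈ 0.2749

By the reflection principle for Brownian motion, P(M_t ≥ a) = 2 · P(B_t ≥ a) for a ≥ 0. Since B_t ~ N(0, t), P(B_t ≥ 2.53) = 1 − Φ(2.53/√t) = 1 − Φ(2.53/√5.37) = 1 − Φ(1.0918). So
  P(M_{5.37} ≥ 2.53) = 2(1 − Φ(1.0918)) ≈ 0.2749.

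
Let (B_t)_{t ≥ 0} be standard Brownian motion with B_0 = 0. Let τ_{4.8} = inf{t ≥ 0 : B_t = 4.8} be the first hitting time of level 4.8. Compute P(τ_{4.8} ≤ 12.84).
P(τ_{4.8} ≤ 12.84) = 2(1 − Φ(4.8/√12.84)) = 2(1 − Φ(1.3395)) ≈ 0.1804

By the reflection principle for standard BM, P(τ_b ≤ t) = 2 · P(B_t ≥ b). Since B_t ~ N(0, t), P(B_t ≥ 4.8) = 1 − Φ(4.8/√t) = 1 − Φ(4.8/√12.84) = 1 − Φ(1.3395) ≈ 0.09020. Doubling: P(τ_{4.8} ≤ 12.84) ≈ 2 · 0.09020 = 0.18040 ≈ 0.1804.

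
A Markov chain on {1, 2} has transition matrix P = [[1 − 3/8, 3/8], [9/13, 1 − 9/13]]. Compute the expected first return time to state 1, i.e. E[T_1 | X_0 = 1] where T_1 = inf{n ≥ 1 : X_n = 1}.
E[T_1 | X_0 = 1] = 1/π_1 = 37/24

For an irreducible recurrent Markov chain with stationary distribution π, E[T_i | X_0 = i] = 1/π_i (Kac's formula). Here π_1 = (9/13)/(3/8 + 9/13) = (9/13)/(111/104) = 24/37, so E[T_1 | X_0 = 1] = 1/π_1 = (3/8 + 9/13)/(9/13) = (111/104)/(9/13) = 37/24.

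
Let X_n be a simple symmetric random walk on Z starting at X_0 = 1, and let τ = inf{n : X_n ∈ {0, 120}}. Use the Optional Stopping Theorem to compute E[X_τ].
E[X_τ] = 1

X_n is a martingale and τ is a bounded-mean stopping time (indeed τ is finite a.s. with bounded expectation since the walk is in a bounded region). By the OST, E[X_τ] = E[X_0] = 1. Equivalently: E[X_τ] = 120 · P(hit 120 first) + 0 · P(hit 0 first) = 120 · (1/120) = 1.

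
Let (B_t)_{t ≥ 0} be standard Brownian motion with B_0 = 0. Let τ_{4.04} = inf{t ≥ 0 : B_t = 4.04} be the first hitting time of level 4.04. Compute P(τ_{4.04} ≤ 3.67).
P(τ_{4.04} ≤ 3.67) = 2(1 − Φ(4.04/√3.67)) = 2(1 − Φ(2.1089)) ≈ 0.0350

By the reflection principle for standard BM, P(τ_b ≤ t) = 2 · P(B_t ≥ b). Since B_t ~ N(0, t), P(B_t ≥ 4.04) = 1 − Φ(4.04/√t) = 1 − Φ(4.04/√3.67) = 1 − Φ(2.1089) ≈ 0.01748. Doubling: P(τ_{4.04} ≤ 3.67) ≈ 2 · 0.01748 = 0.03496 ≈ 0.0350.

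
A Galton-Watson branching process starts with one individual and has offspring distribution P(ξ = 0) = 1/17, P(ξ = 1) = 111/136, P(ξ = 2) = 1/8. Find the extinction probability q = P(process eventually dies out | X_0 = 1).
q = 8/17

The pgf is f(s) = 1/17 + 111/136·s + 1/8·s². The extinction probability q is the smallest fixed point of f in [0, 1]. Setting s = f(s):
  1/8·s² + (111/136 − 1)·s + 1/17 = 0
  1/8·s² − (1/17 + 1/8)·s + 1/17 = 0
which factors as (s − 1)·(1/8·s − 1/17) = 0, giving roots s = 1 and s = (1/17)/(1/8) = 8/17.
Mean offspring μ = 111/136 + 2·1/8 = 145/136 > 1 (supercritical), so q < 1. The extinction probability is the smaller root: q = (1/17)/(1/8) = 8/17.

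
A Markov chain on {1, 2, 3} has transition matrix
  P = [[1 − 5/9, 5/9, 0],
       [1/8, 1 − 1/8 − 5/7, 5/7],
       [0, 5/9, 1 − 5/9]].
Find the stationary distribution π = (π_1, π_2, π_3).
π = (63/703, 280/703, 360/703)

This is a birth-death chain on three states, which satisfies detailed balance: π_1 · P_{12} = π_2 · P_{21} and π_2 · P_{23} = π_3 · P_{32}.
From π_1 · 5/9 = π_2 · 1/8: π_2/π_1 = (5/9)/(1/8) = 40/9.
From π_2 · 5/7 = π_3 · 5/9: π_3/π_2 = (5/7)/(5/9) = 9/7.
Take π_1 proportional to 1; then unnormalized π = (1, 40/9, 40/7). Normalize by dividing by the sum 703/63:
  π = (63/703, 280/703, 360/703).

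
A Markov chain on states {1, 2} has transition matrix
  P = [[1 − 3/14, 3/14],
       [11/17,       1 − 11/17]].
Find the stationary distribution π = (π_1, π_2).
π_1 = 154/205, π_2 = 51/205

Solve πP = π with π_1 + π_2 = 1. From πP = π: π_1 · (1 − 3/14) + π_2 · 11/17 = π_1 ⇒ π_2 · 11/17 = π_1 · 3/14 ⇒ π_2/π_1 = (3/14)/(11/17) = 51/154. Together with π_1 + π_2 = 1:
  π_1 = (11/17)/(3/14 + 11/17) = (11/17)/(205/238) = 154/205,
  π_2 = (3/14)/(3/14 + 11/17) = (3/14)/(205/238) = 51/205.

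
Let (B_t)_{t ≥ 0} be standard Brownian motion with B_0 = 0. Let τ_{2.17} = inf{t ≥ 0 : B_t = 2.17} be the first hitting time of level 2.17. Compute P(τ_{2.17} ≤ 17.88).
P(τ_{2.17} ≤ 17.88) = 2(1 − Φ(2.17/√17.88)) = 2(1 − Φ(0.5132)) ≈ 0.6078

By the reflection principle for standard BM, P(τ_b ≤ t) = 2 · P(B_t ≥ b). Since B_t ~ N(0, t), P(B_t ≥ 2.17) = 1 − Φ(2.17/√t) = 1 − Φ(2.17/√17.88) = 1 − Φ(0.5132) ≈ 0.30391. Doubling: P(τ_{2.17} ≤ 17.88) ≈ 2 · 0.30391 = 0.60782 ≈ 0.6078.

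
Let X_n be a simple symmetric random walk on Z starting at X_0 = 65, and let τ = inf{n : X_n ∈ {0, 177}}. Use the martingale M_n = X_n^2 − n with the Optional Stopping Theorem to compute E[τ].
E[τ] = 7280

M_n = X_n^2 − n is a martingale (since E[X_{n+1}^2 | F_n] = X_n^2 + 1). By OST (τ has finite mean in a bounded region), E[M_τ] = E[M_0] = X_0^2 − 0 = 65^2 = 4225. Also E[M_τ] = E[X_τ^2] − E[τ]. The walk exits at 0 or 177, with P(hit 177 first) = 65/177, so E[X_τ^2] = 177^2 · 65/177 + 0 = 11505. Thus E[τ] = E[X_τ^2] − E[M_τ] = 11505 − 4225 = 7280 = 65(177 − 65) = 7280.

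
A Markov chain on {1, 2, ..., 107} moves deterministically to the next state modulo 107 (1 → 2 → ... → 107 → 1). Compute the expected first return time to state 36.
E[T_36 | X_0 = 36] = 107

The chain cycles deterministically, so starting at state 36 it returns in exactly 107 steps. Equivalently, the stationary distribution is uniform π_j = 1/107 for every state j, so by Kac's formula E[T_36] = 1/π_36 = 107.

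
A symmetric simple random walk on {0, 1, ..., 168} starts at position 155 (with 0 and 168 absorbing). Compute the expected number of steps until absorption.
E[τ | X_0 = 155] = 2015

Let v_k = E[τ | X_0 = k]. Boundary: v_0 = v_168 = 0. Recurrence: v_k = 1 + (v_{k-1} + v_{k+1})/2 for 1 ≤ k ≤ 167. The particular solution to v_k − (v_{k-1} + v_{k+1})/2 = 1 is v_k = −k^2. Adding homogeneous solution A + B k and matching boundaries gives v_k = k (168 − k). Substituting k = 155: v_155 = 155 · 13 = 2015.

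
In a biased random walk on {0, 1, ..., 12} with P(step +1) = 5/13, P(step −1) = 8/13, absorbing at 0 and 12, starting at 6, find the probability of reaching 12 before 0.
P(hit 12 before 0) = (1 − (8/5)^6) / (1 − (8/5)^12) = 15625/277769

Let u_k denote P(reach 12 before 0 | start at k). Boundary: u_0 = 0, u_12 = 1. Recurrence: u_k = 5/13·u_{k+1} + 8/13·u_{k-1} for 1 ≤ k ≤ 11. Try u_k = A + B·r^k with r = q/p = (8/13)/(5/13) = 8/5. Substitution satisfies the recurrence; boundary conditions give:
  u_k = (1 − r^k) / (1 − r^N) = (1 − (8/5)^6) / (1 − (8/5)^12) = 15625/277769.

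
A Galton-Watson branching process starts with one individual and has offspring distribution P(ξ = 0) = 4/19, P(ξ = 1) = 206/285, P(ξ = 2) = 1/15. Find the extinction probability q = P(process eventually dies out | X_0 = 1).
q = 1

Mean offspring μ = 0·4/19 + 1·206/285 + 2·1/15 = 244/285 ≤ 1. For μ ≤ 1 with offspring not concentrated at 1, the Galton-Watson process goes extinct almost surely, so q = 1.
(Algebraic check: The pgf is f(s) = 4/19 + 206/285·s + 1/15·s². The extinction probability q is the smallest fixed point of f in [0, 1]. Setting s = f(s):
  1/15·s² + (206/285 − 1)·s + 4/19 = 0
  1/15·s² − (4/19 + 1/15)·s + 4/19 = 0
which factors as (s − 1)·(1/15·s − 4/19) = 0, giving roots s = 1 and s = (4/19)/(1/15) = 60/19. Since 60/19 ≥ 1, the smallest root in [0, 1] is s = 1.)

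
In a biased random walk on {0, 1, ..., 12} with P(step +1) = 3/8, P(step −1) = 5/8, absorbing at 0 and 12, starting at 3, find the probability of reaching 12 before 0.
P(hit 12 before 0) = (1 − (5/3)^3) / (1 − (5/3)^12) = 19683/2485808

Let u_k denote P(reach 12 before 0 | start at k). Boundary: u_0 = 0, u_12 = 1. Recurrence: u_k = 3/8·u_{k+1} + 5/8·u_{k-1} for 1 ≤ k ≤ 11. Try u_k = A + B·r^k with r = q/p = (5/8)/(3/8) = 5/3. Substitution satisfies the recurrence; boundary conditions give:
  u_k = (1 − r^k) / (1 − r^N) = (1 − (5/3)^3) / (1 − (5/3)^12) = 19683/2485808.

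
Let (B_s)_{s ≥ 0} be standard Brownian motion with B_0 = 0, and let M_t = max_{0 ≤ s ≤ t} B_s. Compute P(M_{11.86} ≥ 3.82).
P(M_{11.86} ≥ 3.82) = 2·P(B_{11.86} ≥ 3.82) = 2(1 − Φ(3.82/√11.86)) ≈ 0.2673

By the reflection principle for Brownian motion, P(M_t ≥ a) = 2 · P(B_t ≥ a) for a ≥ 0. Since B_t ~ N(0, t), P(B_t ≥ 3.82) = 1 − Φ(3.82/√t) = 1 − Φ(3.82/√11.86) = 1 − Φ(1.1092). So
  P(M_{11.86} ≥ 3.82) = 2(1 − Φ(1.1092)) ≈ 0.2673.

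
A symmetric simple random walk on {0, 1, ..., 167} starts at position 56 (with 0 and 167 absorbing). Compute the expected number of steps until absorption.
E[τ | X_0 = 56] = 6216

Let v_k = E[τ | X_0 = k]. Boundary: v_0 = v_167 = 0. Recurrence: v_k = 1 + (v_{k-1} + v_{k+1})/2 for 1 ≤ k ≤ 166. The particular solution to v_k − (v_{k-1} + v_{k+1})/2 = 1 is v_k = −k^2. Adding homogeneous solution A + B k and matching boundaries gives v_k = k (167 − k). Substituting k = 56: v_56 = 56 · 111 = 6216.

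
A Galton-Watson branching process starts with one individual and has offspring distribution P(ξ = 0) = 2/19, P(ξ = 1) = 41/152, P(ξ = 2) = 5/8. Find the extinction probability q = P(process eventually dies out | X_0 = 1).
q = 16/95

The pgf is f(s) = 2/19 + 41/152·s + 5/8·s². The extinction probability q is the smallest fixed point of f in [0, 1]. Setting s = f(s):
  5/8·s² + (41/152 − 1)·s + 2/19 = 0
  5/8·s² − (2/19 + 5/8)·s + 2/19 = 0
which factors as (s − 1)·(5/8·s − 2/19) = 0, giving roots s = 1 and s = (2/19)/(5/8) = 16/95.
Mean offspring μ = 41/152 + 2·5/8 = 231/152 > 1 (supercritical), so q < 1. The extinction probability is the smaller root: q = (2/19)/(5/8) = 16/95.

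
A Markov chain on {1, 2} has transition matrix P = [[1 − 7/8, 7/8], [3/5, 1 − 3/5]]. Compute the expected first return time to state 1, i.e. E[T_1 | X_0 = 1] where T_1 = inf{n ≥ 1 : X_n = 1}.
E[T_1 | X_0 = 1] = 1/π_1 = 59/24

For an irreducible recurrent Markov chain with stationary distribution π, E[T_i | X_0 = i] = 1/π_i (Kac's formula). Here π_1 = (3/5)/(7/8 + 3/5) = (3/5)/(59/40) = 24/59, so E[T_1 | X_0 = 1] = 1/π_1 = (7/8 + 3/5)/(3/5) = (59/40)/(3/5) = 59/24.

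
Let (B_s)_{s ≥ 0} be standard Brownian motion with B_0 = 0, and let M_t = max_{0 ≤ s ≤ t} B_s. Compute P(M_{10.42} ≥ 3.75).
P(M_{10.42} ≥ 3.75) = 2·P(B_{10.42} ≥ 3.75) = 2(1 − Φ(3.75/√10.42)) ≈ 0.2454

By the reflection principle for Brownian motion, P(M_t ≥ a) = 2 · P(B_t ≥ a) for a ≥ 0. Since B_t ~ N(0, t), P(B_t ≥ 3.75) = 1 − Φ(3.75/√t) = 1 − Φ(3.75/√10.42) = 1 − Φ(1.1617). So
  P(M_{10.42} ≥ 3.75) = 2(1 − Φ(1.1617)) ≈ 0.2454.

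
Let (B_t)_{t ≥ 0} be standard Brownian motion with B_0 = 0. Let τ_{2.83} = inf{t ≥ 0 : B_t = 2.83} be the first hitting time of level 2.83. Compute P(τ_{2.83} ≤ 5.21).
P(τ_{2.83} ≤ 5.21) = 2(1 − Φ(2.83/√5.21)) = 2(1 − Φ(1.2398)) ≈ 0.2150

By the reflection principle for standard BM, P(τ_b ≤ t) = 2 · P(B_t ≥ b). Since B_t ~ N(0, t), P(B_t ≥ 2.83) = 1 − Φ(2.83/√t) = 1 − Φ(2.83/√5.21) = 1 − Φ(1.2398) ≈ 0.10752. Doubling: P(τ_{2.83} ≤ 5.21) ≈ 2 · 0.10752 = 0.21504 ≈ 0.2150.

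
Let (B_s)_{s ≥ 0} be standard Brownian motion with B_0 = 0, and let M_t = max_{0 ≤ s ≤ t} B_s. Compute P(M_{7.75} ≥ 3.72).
P(M_{7.75} ≥ 3.72) = 2·P(B_{7.75} ≥ 3.72) = 2(1 − Φ(3.72/√7.75)) ≈ 0.1815

By the reflection principle for Brownian motion, P(M_t ≥ a) = 2 · P(B_t ≥ a) for a ≥ 0. Since B_t ~ N(0, t), P(B_t ≥ 3.72) = 1 − Φ(3.72/√t) = 1 − Φ(3.72/√7.75) = 1 − Φ(1.3363). So
  P(M_{7.75} ≥ 3.72) = 2(1 − Φ(1.3363)) ≈ 0.1815.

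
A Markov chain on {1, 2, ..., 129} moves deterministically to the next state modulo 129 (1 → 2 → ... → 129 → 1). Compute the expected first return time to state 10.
E[T_10 | X_0 = 10] = 129

The chain cycles deterministically, so starting at state 10 it returns in exactly 129 steps. Equivalently, the stationary distribution is uniform π_j = 1/129 for every state j, so by Kac's formula E[T_10] = 1/π_10 = 129.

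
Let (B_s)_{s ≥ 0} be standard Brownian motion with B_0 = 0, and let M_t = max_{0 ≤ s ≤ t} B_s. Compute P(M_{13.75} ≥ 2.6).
P(M_{13.75} ≥ 2.6) = 2·P(B_{13.75} ≥ 2.6) = 2(1 − Φ(2.6/√13.75)) ≈ 0.4832

By the reflection principle for Brownian motion, P(M_t ≥ a) = 2 · P(B_t ≥ a) for a ≥ 0. Since B_t ~ N(0, t), P(B_t ≥ 2.6) = 1 − Φ(2.6/√t) = 1 − Φ(2.6/√13.75) = 1 − Φ(0.7012). So
  P(M_{13.75} ≥ 2.6) = 2(1 − Φ(0.7012)) ≈ 0.4832.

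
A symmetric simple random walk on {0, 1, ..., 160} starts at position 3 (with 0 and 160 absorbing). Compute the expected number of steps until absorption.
E[τ | X_0 = 3] = 471

Let v_k = E[τ | X_0 = k]. Boundary: v_0 = v_160 = 0. Recurrence: v_k = 1 + (v_{k-1} + v_{k+1})/2 for 1 ≤ k ≤ 159. The particular solution to v_k − (v_{k-1} + v_{k+1})/2 = 1 is v_k = −k^2. Adding homogeneous solution A + B k and matching boundaries gives v_k = k (160 − k). Substituting k = 3: v_3 = 3 · 157 = 471.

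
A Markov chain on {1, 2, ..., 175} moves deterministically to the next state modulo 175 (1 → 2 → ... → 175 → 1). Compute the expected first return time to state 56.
E[T_56 | X_0 = 56] = 175

The chain cycles deterministically, so starting at state 56 it returns in exactly 175 steps. Equivalently, the stationary distribution is uniform π_j = 1/175 for every state j, so by Kac's formula E[T_56] = 1/π_56 = 175.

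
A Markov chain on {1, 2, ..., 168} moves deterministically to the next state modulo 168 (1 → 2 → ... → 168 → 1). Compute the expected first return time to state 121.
E[T_121 | X_0 = 121] = 168

The chain cycles deterministically, so starting at state 121 it returns in exactly 168 steps. Equivalently, the stationary distribution is uniform π_j = 1/168 for every state j, so by Kac's formula E[T_121] = 1/π_121 = 168.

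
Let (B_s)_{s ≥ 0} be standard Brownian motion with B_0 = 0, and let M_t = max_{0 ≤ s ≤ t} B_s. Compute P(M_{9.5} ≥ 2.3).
P(M_{9.5} ≥ 2.3) = 2·P(B_{9.5} ≥ 2.3) = 2(1 − Φ(2.3/√9.5)) ≈ 0.4555

By the reflection principle for Brownian motion, P(M_t ≥ a) = 2 · P(B_t ≥ a) for a ≥ 0. Since B_t ~ N(0, t), P(B_t ≥ 2.3) = 1 − Φ(2.3/√t) = 1 − Φ(2.3/√9.5) = 1 − Φ(0.7462). So
  P(M_{9.5} ≥ 2.3) = 2(1 − Φ(0.7462)) ≈ 0.4555.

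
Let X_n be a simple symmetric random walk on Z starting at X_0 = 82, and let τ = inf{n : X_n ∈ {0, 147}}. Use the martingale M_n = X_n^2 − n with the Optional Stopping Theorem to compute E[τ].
E[τ] = 5330

M_n = X_n^2 − n is a martingale (since E[X_{n+1}^2 | F_n] = X_n^2 + 1). By OST (τ has finite mean in a bounded region), E[M_τ] = E[M_0] = X_0^2 − 0 = 82^2 = 6724. Also E[M_τ] = E[X_τ^2] − E[τ]. The walk exits at 0 or 147, with P(hit 147 first) = 82/147, so E[X_τ^2] = 147^2 · 82/147 + 0 = 12054. Thus E[τ] = E[X_τ^2] − E[M_τ] = 12054 − 6724 = 5330 = 82(147 − 82) = 5330.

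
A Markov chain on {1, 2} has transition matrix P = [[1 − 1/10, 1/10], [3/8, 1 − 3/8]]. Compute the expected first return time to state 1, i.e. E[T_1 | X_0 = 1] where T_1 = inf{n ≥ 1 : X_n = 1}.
E[T_1 | X_0 = 1] = 1/π_1 = 19/15

For an irreducible recurrent Markov chain with stationary distribution π, E[T_i | X_0 = i] = 1/π_i (Kac's formula). Here π_1 = (3/8)/(1/10 + 3/8) = (3/8)/(19/40) = 15/19, so E[T_1 | X_0 = 1] = 1/π_1 = (1/10 + 3/8)/(3/8) = (19/40)/(3/8) = 19/15.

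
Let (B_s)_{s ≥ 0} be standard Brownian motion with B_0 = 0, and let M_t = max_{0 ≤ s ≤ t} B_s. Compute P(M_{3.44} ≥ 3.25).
P(M_{3.44} ≥ 3.25) = 2·P(B_{3.44} ≥ 3.25) = 2(1 − Φ(3.25/√3.44)) ≈ 0.0797

By the reflection principle for Brownian motion, P(M_t ≥ a) = 2 · P(B_t ≥ a) for a ≥ 0. Since B_t ~ N(0, t), P(B_t ≥ 3.25) = 1 − Φ(3.25/√t) = 1 − Φ(3.25/√3.44) = 1 − Φ(1.7523). So
  P(M_{3.44} ≥ 3.25) = 2(1 − Φ(1.7523)) ≈ 0.0797.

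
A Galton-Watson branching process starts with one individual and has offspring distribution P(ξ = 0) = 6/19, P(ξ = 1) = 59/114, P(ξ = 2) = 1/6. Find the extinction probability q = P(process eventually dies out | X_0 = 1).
q = 1

Mean offspring μ = 0·6/19 + 1·59/114 + 2·1/6 = 97/114 ≤ 1. For μ ≤ 1 with offspring not concentrated at 1, the Galton-Watson process goes extinct almost surely, so q = 1.
(Algebraic check: The pgf is f(s) = 6/19 + 59/114·s + 1/6·s². The extinction probability q is the smallest fixed point of f in [0, 1]. Setting s = f(s):
  1/6·s² + (59/114 − 1)·s + 6/19 = 0
  1/6·s² − (6/19 + 1/6)·s + 6/19 = 0
which factors as (s − 1)·(1/6·s − 6/19) = 0, giving roots s = 1 and s = (6/19)/(1/6) = 36/19. Since 36/19 ≥ 1, the smallest root in [0, 1] is s = 1.)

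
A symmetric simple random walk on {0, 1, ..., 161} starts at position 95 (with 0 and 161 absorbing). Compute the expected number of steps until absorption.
E[τ | X_0 = 95] = 6270

Let v_k = E[τ | X_0 = k]. Boundary: v_0 = v_161 = 0. Recurrence: v_k = 1 + (v_{k-1} + v_{k+1})/2 for 1 ≤ k ≤ 160. The particular solution to v_k − (v_{k-1} + v_{k+1})/2 = 1 is v_k = −k^2. Adding homogeneous solution A + B k and matching boundaries gives v_k = k (161 − k). Substituting k = 95: v_95 = 95 · 66 = 6270.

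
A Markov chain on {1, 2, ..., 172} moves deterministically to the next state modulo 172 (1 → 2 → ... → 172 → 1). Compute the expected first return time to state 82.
E[T_82 | X_0 = 82] = 172

The chain cycles deterministically, so starting at state 82 it returns in exactly 172 steps. Equivalently, the stationary distribution is uniform π_j = 1/172 for every state j, so by Kac's formula E[T_82] = 1/π_82 = 172.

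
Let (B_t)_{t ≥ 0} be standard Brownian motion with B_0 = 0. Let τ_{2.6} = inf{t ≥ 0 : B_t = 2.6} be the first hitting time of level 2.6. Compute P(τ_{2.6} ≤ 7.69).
P(τ_{2.6} ≤ 7.69) = 2(1 − Φ(2.6/√7.69)) = 2(1 − Φ(0.9376)) ≈ 0.3485

By the reflection principle for standard BM, P(τ_b ≤ t) = 2 · P(B_t ≥ b). Since B_t ~ N(0, t), P(B_t ≥ 2.6) = 1 − Φ(2.6/√t) = 1 − Φ(2.6/√7.69) = 1 − Φ(0.9376) ≈ 0.17423. Doubling: P(τ_{2.6} ≤ 7.69) ≈ 2 · 0.17423 = 0.34846 ≈ 0.3485.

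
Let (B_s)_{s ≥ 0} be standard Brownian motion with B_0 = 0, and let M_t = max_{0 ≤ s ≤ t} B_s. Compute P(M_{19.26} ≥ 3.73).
P(M_{19.26} ≥ 3.73) = 2·P(B_{19.26} ≥ 3.73) = 2(1 − Φ(3.73/√19.26)) ≈ 0.3954

By the reflection principle for Brownian motion, P(M_t ≥ a) = 2 · P(B_t ≥ a) for a ≥ 0. Since B_t ~ N(0, t), P(B_t ≥ 3.73) = 1 − Φ(3.73/√t) = 1 − Φ(3.73/√19.26) = 1 − Φ(0.8499). So
  P(M_{19.26} ≥ 3.73) = 2(1 − Φ(0.8499)) ≈ 0.3954.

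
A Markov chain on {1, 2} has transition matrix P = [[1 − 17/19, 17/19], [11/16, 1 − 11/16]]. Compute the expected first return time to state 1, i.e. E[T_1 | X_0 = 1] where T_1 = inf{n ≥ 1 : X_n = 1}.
E[T_1 | X_0 = 1] = 1/π_1 = 481/209

For an irreducible recurrent Markov chain with stationary distribution π, E[T_i | X_0 = i] = 1/π_i (Kac's formula). Here π_1 = (11/16)/(17/19 + 11/16) = (11/16)/(481/304) = 209/481, so E[T_1 | X_0 = 1] = 1/π_1 = (17/19 + 11/16)/(11/16) = (481/304)/(11/16) = 481/209.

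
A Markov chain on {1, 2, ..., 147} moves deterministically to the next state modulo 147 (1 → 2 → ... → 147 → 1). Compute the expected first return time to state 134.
E[T_134 | X_0 = 134] = 147

The chain cycles deterministically, so starting at state 134 it returns in exactly 147 steps. Equivalently, the stationary distribution is uniform π_j = 1/147 for every state j, so by Kac's formula E[T_134] = 1/π_134 = 147.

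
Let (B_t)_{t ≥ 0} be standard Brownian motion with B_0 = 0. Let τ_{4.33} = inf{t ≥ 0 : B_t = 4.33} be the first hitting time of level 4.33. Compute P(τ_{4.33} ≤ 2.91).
P(τ_{4.33} ≤ 2.91) = 2(1 − Φ(4.33/√2.91)) = 2(1 − Φ(2.5383)) ≈ 0.0111

By the reflection principle for standard BM, P(τ_b ≤ t) = 2 · P(B_t ≥ b). Since B_t ~ N(0, t), P(B_t ≥ 4.33) = 1 − Φ(4.33/√t) = 1 − Φ(4.33/√2.91) = 1 − Φ(2.5383) ≈ 0.00557. Doubling: P(τ_{4.33} ≤ 2.91) ≈ 2 · 0.00557 = 0.01114 ≈ 0.0111.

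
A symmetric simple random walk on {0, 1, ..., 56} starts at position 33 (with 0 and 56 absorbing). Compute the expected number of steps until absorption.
E[τ | X_0 = 33] = 759

Let v_k = E[τ | X_0 = k]. Boundary: v_0 = v_56 = 0. Recurrence: v_k = 1 + (v_{k-1} + v_{k+1})/2 for 1 ≤ k ≤ 55. The particular solution to v_k − (v_{k-1} + v_{k+1})/2 = 1 is v_k = −k^2. Adding homogeneous solution A + B k and matching boundaries gives v_k = k (56 − k). Substituting k = 33: v_33 = 33 · 23 = 759.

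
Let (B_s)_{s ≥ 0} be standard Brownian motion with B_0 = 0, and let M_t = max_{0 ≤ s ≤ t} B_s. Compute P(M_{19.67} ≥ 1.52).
P(M_{19.67} ≥ 1.52) = 2·P(B_{19.67} ≥ 1.52) = 2(1 − Φ(1.52/√19.67)) ≈ 0.7318

By the reflection principle for Brownian motion, P(M_t ≥ a) = 2 · P(B_t ≥ a) for a ≥ 0. Since B_t ~ N(0, t), P(B_t ≥ 1.52) = 1 − Φ(1.52/√t) = 1 − Φ(1.52/√19.67) = 1 − Φ(0.3427). So
  P(M_{19.67} ≥ 1.52) = 2(1 − Φ(0.3427)) ≈ 0.7318.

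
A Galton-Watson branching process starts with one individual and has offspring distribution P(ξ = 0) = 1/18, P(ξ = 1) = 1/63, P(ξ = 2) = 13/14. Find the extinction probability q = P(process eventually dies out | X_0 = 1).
q = 7/117

The pgf is f(s) = 1/18 + 1/63·s + 13/14·s². The extinction probability q is the smallest fixed point of f in [0, 1]. Setting s = f(s):
  13/14·s² + (1/63 − 1)·s + 1/18 = 0
  13/14·s² − (1/18 + 13/14)·s + 1/18 = 0
which factors as (s − 1)·(13/14·s − 1/18) = 0, giving roots s = 1 and s = (1/18)/(13/14) = 7/117.
Mean offspring μ = 1/63 + 2·13/14 = 118/63 > 1 (supercritical), so q < 1. The extinction probability is the smaller root: q = (1/18)/(13/14) = 7/117.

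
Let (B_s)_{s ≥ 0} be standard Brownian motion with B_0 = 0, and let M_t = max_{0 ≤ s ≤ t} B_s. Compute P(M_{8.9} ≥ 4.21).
P(M_{8.9} ≥ 4.21) = 2·P(B_{8.9} ≥ 4.21) = 2(1 − Φ(4.21/√8.9)) ≈ 0.1582

By the reflection principle for Brownian motion, P(M_t ≥ a) = 2 · P(B_t ≥ a) for a ≥ 0. Since B_t ~ N(0, t), P(B_t ≥ 4.21) = 1 − Φ(4.21/√t) = 1 − Φ(4.21/√8.9) = 1 − Φ(1.4112). So
  P(M_{8.9} ≥ 4.21) = 2(1 − Φ(1.4112)) ≈ 0.1582.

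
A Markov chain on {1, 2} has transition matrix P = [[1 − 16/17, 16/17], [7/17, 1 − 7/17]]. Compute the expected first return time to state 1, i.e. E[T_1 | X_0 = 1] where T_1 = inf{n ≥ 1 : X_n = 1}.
E[T_1 | X_0 = 1] = 1/π_1 = 23/7

For an irreducible recurrent Markov chain with stationary distribution π, E[T_i | X_0 = i] = 1/π_i (Kac's formula). Here π_1 = (7/17)/(16/17 + 7/17) = (7/17)/(23/17) = 7/23, so E[T_1 | X_0 = 1] = 1/π_1 = (16/17 + 7/17)/(7/17) = (23/17)/(7/17) = 23/7.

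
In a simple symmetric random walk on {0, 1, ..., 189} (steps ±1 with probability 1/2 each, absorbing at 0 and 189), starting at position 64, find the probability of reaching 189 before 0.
P(hit 189 before 0) = 64/189

Let u_k = P(hit 189 before 0 | start at k). Then u_0 = 0, u_189 = 1, and u_k = u_{k-1}/2 + u_{k+1}/2 for 1 ≤ k ≤ 188. This harmonic recurrence is solved by u_k = k/189, giving u_64 = 64/189.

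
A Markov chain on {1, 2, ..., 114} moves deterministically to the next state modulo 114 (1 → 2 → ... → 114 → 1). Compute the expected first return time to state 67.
E[T_67 | X_0 = 67] = 114

The chain cycles deterministically, so starting at state 67 it returns in exactly 114 steps. Equivalently, the stationary distribution is uniform π_j = 1/114 for every state j, so by Kac's formula E[T_67] = 1/π_67 = 114.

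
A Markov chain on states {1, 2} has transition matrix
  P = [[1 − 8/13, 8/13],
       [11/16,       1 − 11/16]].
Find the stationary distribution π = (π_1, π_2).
π_1 = 143/271, π_2 = 128/271

Solve πP = π with π_1 + π_2 = 1. From πP = π: π_1 · (1 − 8/13) + π_2 · 11/16 = π_1 ⇒ π_2 · 11/16 = π_1 · 8/13 ⇒ π_2/π_1 = (8/13)/(11/16) = 128/143. Together with π_1 + π_2 = 1:
  π_1 = (11/16)/(8/13 + 11/16) = (11/16)/(271/208) = 143/271,
  π_2 = (8/13)/(8/13 + 11/16) = (8/13)/(271/208) = 128/271.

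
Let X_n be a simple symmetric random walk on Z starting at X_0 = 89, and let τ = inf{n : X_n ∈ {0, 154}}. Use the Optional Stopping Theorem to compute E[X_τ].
E[X_τ] = 89

X_n is a martingale and τ is a bounded-mean stopping time (indeed τ is finite a.s. with bounded expectation since the walk is in a bounded region). By the OST, E[X_τ] = E[X_0] = 89. Equivalently: E[X_τ] = 154 · P(hit 154 first) + 0 · P(hit 0 first) = 154 · (89/154) = 89.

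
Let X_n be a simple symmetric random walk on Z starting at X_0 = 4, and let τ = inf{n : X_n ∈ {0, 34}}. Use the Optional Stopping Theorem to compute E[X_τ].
E[X_τ] = 4

X_n is a martingale and τ is a bounded-mean stopping time (indeed τ is finite a.s. with bounded expectation since the walk is in a bounded region). By the OST, E[X_τ] = E[X_0] = 4. Equivalently: E[X_τ] = 34 · P(hit 34 first) + 0 · P(hit 0 first) = 34 · (4/34) = 4.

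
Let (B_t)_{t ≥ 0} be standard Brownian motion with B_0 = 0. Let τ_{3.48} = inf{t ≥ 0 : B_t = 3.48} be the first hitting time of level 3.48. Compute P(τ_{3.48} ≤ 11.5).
P(τ_{3.48} ≤ 11.5) = 2(1 − Φ(3.48/√11.5)) = 2(1 − Φ(1.0262)) ≈ 0.3048

By the reflection principle for standard BM, P(τ_b ≤ t) = 2 · P(B_t ≥ b). Since B_t ~ N(0, t), P(B_t ≥ 3.48) = 1 − Φ(3.48/√t) = 1 − Φ(3.48/√11.5) = 1 − Φ(1.0262) ≈ 0.15240. Doubling: P(τ_{3.48} ≤ 11.5) ≈ 2 · 0.15240 = 0.30480 ≈ 0.3048.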